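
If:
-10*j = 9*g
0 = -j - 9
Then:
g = 10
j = -9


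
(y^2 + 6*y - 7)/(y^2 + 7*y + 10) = (y^2 + 6*y - 7)/(y^2 + 7*y + 10)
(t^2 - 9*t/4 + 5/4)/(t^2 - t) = (t - 5/4)/t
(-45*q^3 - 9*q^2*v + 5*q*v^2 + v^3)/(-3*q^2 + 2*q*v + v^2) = (15*q^2 - 2*q*v - v^2)/(q - v)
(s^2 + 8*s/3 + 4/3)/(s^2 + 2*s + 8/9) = 3*(s + 2)/(3*s + 4)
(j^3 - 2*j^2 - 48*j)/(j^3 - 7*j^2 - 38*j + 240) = j/(j - 5)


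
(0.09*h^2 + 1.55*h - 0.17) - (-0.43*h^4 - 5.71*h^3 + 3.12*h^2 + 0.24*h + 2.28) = 0.43*h^4 + 5.71*h^3 - 3.03*h^2 + 1.31*h - 2.45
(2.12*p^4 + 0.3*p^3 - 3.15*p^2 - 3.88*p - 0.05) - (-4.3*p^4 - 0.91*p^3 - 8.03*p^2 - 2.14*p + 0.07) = 6.42*p^4 + 1.21*p^3 + 4.88*p^2 - 1.74*p - 0.12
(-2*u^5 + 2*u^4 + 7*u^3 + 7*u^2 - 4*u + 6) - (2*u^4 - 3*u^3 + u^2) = -2*u^5 + 10*u^3 + 6*u^2 - 4*u + 6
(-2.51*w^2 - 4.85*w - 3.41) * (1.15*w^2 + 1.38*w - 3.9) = -2.8865*w^4 - 9.0413*w^3 - 0.825499999999999*w^2 + 14.2092*w + 13.299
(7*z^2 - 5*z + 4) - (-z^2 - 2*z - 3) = 8*z^2 - 3*z + 7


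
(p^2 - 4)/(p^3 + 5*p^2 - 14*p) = (p + 2)/(p*(p + 7))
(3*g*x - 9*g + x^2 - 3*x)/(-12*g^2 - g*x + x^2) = (x - 3)/(-4*g + x)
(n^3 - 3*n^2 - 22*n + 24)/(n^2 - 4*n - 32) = (n^2 - 7*n + 6)/(n - 8)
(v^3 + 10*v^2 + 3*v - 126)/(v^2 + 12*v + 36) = (v^2 + 4*v - 21)/(v + 6)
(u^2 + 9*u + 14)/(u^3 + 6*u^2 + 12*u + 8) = (u + 7)/(u^2 + 4*u + 4)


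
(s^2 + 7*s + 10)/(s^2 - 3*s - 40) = (s + 2)/(s - 8)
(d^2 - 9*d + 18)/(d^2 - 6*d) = (d - 3)/d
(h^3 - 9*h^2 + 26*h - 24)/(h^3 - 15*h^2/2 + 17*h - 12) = 2*(h - 3)/(2*h - 3)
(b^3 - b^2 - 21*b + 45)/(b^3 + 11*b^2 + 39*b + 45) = (b^2 - 6*b + 9)/(b^2 + 6*b + 9)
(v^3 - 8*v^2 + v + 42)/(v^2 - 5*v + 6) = (v^2 - 5*v - 14)/(v - 2)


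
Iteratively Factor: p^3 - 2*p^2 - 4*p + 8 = (p + 2)*(p^2 - 4*p + 4) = (p - 2)*(p + 2)*(p - 2)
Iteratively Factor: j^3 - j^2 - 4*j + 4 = (j + 2)*(j^2 - 3*j + 2) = (j - 2)*(j + 2)*(j - 1)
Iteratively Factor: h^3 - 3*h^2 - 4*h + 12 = (h + 2)*(h^2 - 5*h + 6) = (h - 2)*(h + 2)*(h - 3)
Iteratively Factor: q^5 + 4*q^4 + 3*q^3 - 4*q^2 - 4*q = (q + 2)*(q^4 + 2*q^3 - q^2 - 2*q) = (q - 1)*(q + 2)*(q^3 + 3*q^2 + 2*q) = (q - 1)*(q + 2)^2*(q^2 + q) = (q - 1)*(q + 1)*(q + 2)^2*(q)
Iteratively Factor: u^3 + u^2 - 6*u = (u)*(u^2 + u - 6) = u*(u + 3)*(u - 2)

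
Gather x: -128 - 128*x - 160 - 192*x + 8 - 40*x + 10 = -360*x - 270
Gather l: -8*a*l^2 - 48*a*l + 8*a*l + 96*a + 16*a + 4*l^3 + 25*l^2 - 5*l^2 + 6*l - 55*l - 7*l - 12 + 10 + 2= 112*a + 4*l^3 + l^2*(20 - 8*a) + l*(-40*a - 56)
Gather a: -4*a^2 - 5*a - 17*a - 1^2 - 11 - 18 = -4*a^2 - 22*a - 30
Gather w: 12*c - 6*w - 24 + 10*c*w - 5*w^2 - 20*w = 12*c - 5*w^2 + w*(10*c - 26) - 24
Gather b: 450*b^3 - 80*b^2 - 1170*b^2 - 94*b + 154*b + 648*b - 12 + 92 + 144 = 450*b^3 - 1250*b^2 + 708*b + 224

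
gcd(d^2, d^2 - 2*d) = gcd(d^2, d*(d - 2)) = d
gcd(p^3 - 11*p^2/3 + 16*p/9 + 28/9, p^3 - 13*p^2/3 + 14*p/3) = p^2 - 13*p/3 + 14/3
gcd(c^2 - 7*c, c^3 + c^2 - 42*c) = c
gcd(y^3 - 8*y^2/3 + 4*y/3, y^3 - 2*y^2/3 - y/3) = y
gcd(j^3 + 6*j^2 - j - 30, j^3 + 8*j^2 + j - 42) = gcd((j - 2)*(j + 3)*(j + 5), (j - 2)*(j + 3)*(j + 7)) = j^2 + j - 6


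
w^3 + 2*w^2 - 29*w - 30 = (w - 5)*(w + 1)*(w + 6)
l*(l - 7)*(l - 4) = l^3 - 11*l^2 + 28*l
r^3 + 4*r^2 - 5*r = r*(r - 1)*(r + 5)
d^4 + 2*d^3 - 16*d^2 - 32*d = d*(d - 4)*(d + 2)*(d + 4)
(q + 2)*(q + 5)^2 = q^3 + 12*q^2 + 45*q + 50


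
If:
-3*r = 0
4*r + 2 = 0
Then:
No Solution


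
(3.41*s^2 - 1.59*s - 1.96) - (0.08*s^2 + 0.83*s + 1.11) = 3.33*s^2 - 2.42*s - 3.07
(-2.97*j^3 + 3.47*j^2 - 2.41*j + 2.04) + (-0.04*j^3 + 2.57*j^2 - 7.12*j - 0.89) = -3.01*j^3 + 6.04*j^2 - 9.53*j + 1.15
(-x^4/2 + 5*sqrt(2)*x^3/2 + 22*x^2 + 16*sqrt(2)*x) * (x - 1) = -x^5/2 + x^4/2 + 5*sqrt(2)*x^4/2 - 5*sqrt(2)*x^3/2 + 22*x^3 - 22*x^2 + 16*sqrt(2)*x^2 - 16*sqrt(2)*x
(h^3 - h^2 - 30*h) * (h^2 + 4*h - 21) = h^5 + 3*h^4 - 55*h^3 - 99*h^2 + 630*h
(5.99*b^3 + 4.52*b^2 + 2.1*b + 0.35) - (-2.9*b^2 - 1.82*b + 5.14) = 5.99*b^3 + 7.42*b^2 + 3.92*b - 4.79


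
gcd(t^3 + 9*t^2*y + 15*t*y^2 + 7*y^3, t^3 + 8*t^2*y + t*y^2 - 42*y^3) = t + 7*y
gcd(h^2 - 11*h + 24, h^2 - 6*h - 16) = h - 8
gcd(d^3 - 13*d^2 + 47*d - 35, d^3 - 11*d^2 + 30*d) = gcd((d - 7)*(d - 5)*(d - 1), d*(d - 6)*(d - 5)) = d - 5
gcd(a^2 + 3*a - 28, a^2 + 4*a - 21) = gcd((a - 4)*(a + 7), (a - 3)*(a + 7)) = a + 7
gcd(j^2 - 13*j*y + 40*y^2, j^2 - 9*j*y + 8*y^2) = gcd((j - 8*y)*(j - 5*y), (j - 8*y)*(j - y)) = -j + 8*y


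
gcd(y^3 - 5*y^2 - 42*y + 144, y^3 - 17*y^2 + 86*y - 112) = y - 8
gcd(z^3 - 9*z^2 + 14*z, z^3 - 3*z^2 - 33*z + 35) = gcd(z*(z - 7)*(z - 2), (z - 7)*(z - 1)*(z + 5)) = z - 7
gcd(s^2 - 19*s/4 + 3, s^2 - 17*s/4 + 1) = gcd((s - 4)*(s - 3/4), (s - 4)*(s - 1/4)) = s - 4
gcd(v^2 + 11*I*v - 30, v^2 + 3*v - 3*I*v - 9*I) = 1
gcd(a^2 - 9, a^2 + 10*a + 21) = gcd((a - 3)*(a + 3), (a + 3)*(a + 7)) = a + 3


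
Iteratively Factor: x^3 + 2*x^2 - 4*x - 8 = (x + 2)*(x^2 - 4) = (x - 2)*(x + 2)*(x + 2)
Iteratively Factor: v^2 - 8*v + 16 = (v - 4)*(v - 4)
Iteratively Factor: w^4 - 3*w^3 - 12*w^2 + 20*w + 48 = (w - 3)*(w^3 - 12*w - 16) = (w - 4)*(w - 3)*(w^2 + 4*w + 4) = (w - 4)*(w - 3)*(w + 2)*(w + 2)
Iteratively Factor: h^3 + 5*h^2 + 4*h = (h + 1)*(h^2 + 4*h) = h*(h + 1)*(h + 4)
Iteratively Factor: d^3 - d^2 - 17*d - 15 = (d + 3)*(d^2 - 4*d - 5) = (d + 1)*(d + 3)*(d - 5)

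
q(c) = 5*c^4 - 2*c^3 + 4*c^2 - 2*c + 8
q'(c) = 20*c^3 - 6*c^2 + 8*c - 2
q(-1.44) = 46.65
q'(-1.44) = -85.68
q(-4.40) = 2138.66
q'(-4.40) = -1857.04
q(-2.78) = 386.08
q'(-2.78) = -500.31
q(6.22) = 7152.99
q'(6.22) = 4628.47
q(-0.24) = 8.75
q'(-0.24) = -4.54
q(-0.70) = 13.25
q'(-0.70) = -17.40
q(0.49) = 8.03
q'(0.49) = 2.83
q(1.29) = 21.63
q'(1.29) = 41.27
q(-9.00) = 34613.00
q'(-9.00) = -15140.00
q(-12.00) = 107744.00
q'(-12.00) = -35522.00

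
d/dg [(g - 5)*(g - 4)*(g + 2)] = 3*g^2 - 14*g + 2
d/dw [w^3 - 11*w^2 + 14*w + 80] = 3*w^2 - 22*w + 14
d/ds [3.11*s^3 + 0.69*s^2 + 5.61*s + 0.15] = 9.33*s^2 + 1.38*s + 5.61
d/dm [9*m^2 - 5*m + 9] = 18*m - 5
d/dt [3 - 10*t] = -10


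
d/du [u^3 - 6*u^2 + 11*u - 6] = 3*u^2 - 12*u + 11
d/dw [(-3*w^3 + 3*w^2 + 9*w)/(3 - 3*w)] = (2*w^3 - 4*w^2 + 2*w + 3)/(w^2 - 2*w + 1)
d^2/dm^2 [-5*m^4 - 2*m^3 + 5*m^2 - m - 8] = -60*m^2 - 12*m + 10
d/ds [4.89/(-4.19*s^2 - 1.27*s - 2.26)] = (40.9782*s + 6.2103)/(4.19*s^2 + 1.27*s + 2.26)^2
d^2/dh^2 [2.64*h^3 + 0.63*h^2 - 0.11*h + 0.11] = 15.84*h + 1.26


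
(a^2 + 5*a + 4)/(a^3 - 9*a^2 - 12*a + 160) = (a + 1)/(a^2 - 13*a + 40)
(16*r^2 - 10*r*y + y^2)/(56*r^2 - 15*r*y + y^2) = (-2*r + y)/(-7*r + y)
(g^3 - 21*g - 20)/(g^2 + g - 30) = (g^2 + 5*g + 4)/(g + 6)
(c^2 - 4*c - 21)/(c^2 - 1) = (c^2 - 4*c - 21)/(c^2 - 1)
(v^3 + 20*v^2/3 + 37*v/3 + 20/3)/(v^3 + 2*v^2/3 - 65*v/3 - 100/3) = (v + 1)/(v - 5)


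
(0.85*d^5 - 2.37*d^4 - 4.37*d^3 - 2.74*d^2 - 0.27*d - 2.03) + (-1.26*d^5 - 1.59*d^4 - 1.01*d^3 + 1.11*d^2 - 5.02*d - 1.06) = -0.41*d^5 - 3.96*d^4 - 5.38*d^3 - 1.63*d^2 - 5.29*d - 3.09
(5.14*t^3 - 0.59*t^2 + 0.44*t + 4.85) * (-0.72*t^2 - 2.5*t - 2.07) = -3.7008*t^5 - 12.4252*t^4 - 9.4816*t^3 - 3.3707*t^2 - 13.0358*t - 10.0395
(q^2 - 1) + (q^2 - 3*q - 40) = 2*q^2 - 3*q - 41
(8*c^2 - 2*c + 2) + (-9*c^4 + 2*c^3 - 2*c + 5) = -9*c^4 + 2*c^3 + 8*c^2 - 4*c + 7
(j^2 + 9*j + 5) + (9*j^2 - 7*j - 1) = 10*j^2 + 2*j + 4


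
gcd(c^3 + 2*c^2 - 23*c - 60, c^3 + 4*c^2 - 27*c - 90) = c^2 - 2*c - 15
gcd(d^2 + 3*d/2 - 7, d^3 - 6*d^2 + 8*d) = d - 2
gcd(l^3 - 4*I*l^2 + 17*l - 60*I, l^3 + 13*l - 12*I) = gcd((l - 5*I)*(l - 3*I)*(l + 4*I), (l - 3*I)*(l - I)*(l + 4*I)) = l^2 + I*l + 12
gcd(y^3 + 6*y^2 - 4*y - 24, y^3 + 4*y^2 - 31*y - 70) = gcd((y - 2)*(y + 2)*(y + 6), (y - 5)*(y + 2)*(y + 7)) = y + 2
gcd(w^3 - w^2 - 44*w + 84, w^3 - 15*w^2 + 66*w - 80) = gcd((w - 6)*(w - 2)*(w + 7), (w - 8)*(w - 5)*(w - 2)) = w - 2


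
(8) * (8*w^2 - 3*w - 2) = 64*w^2 - 24*w - 16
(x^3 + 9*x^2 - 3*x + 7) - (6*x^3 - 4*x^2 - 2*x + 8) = -5*x^3 + 13*x^2 - x - 1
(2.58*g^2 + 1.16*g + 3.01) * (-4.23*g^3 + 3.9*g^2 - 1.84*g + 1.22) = -10.9134*g^5 + 5.1552*g^4 - 12.9555*g^3 + 12.7522*g^2 - 4.1232*g + 3.6722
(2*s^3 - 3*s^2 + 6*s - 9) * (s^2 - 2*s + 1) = 2*s^5 - 7*s^4 + 14*s^3 - 24*s^2 + 24*s - 9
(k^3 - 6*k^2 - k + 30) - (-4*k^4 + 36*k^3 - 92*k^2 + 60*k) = 4*k^4 - 35*k^3 + 86*k^2 - 61*k + 30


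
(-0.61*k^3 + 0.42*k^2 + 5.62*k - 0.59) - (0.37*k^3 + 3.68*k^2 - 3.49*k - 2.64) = -0.98*k^3 - 3.26*k^2 + 9.11*k + 2.05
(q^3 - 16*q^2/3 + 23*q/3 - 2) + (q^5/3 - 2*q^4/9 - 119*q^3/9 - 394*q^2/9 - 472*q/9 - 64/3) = q^5/3 - 2*q^4/9 - 110*q^3/9 - 442*q^2/9 - 403*q/9 - 70/3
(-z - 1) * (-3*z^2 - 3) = 3*z^3 + 3*z^2 + 3*z + 3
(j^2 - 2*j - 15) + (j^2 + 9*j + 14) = 2*j^2 + 7*j - 1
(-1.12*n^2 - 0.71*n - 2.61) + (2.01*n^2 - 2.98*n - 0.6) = 0.89*n^2 - 3.69*n - 3.21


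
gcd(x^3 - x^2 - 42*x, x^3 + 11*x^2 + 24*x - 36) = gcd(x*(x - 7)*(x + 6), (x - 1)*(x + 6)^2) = x + 6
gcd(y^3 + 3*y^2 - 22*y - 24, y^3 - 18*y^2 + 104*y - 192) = y - 4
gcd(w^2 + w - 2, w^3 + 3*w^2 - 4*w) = w - 1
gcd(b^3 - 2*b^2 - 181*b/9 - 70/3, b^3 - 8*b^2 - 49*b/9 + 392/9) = b + 7/3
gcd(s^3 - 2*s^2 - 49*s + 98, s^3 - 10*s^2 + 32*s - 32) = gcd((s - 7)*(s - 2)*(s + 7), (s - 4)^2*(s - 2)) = s - 2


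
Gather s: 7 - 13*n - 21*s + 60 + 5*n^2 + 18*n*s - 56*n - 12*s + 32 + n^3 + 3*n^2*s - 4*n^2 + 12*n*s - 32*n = n^3 + n^2 - 101*n + s*(3*n^2 + 30*n - 33) + 99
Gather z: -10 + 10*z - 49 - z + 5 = 9*z - 54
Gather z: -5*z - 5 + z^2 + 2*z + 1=z^2 - 3*z - 4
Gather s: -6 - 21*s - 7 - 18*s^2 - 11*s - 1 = -18*s^2 - 32*s - 14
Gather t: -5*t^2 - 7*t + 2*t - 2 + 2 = -5*t^2 - 5*t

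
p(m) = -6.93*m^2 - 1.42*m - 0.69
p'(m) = -13.86*m - 1.42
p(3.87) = -109.98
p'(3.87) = -55.06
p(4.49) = -146.78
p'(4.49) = -63.65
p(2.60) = -51.23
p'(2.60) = -37.46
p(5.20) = -195.46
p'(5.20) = -73.49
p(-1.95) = -24.27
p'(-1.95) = 25.61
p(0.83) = -6.64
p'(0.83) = -12.92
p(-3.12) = -63.72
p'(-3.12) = 41.82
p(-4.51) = -135.24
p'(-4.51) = 61.09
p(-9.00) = -549.24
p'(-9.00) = 123.32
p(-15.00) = -1538.64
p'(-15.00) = 206.48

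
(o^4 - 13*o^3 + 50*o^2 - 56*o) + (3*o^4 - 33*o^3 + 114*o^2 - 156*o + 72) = 4*o^4 - 46*o^3 + 164*o^2 - 212*o + 72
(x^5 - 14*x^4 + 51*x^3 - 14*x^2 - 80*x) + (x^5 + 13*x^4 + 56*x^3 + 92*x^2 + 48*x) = 2*x^5 - x^4 + 107*x^3 + 78*x^2 - 32*x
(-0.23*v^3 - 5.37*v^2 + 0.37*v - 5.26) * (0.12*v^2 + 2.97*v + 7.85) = -0.0276*v^5 - 1.3275*v^4 - 17.71*v^3 - 41.6868*v^2 - 12.7177*v - 41.291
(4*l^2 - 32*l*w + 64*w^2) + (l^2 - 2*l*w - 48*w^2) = 5*l^2 - 34*l*w + 16*w^2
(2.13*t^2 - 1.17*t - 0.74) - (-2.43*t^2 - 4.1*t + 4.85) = 4.56*t^2 + 2.93*t - 5.59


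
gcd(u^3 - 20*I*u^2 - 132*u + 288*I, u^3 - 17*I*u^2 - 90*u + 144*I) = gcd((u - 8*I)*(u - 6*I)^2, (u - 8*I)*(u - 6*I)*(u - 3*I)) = u^2 - 14*I*u - 48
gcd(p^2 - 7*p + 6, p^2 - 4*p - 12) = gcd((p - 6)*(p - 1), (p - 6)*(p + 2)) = p - 6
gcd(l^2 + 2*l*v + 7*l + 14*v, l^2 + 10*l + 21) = l + 7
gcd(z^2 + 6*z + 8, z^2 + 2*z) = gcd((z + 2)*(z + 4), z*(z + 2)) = z + 2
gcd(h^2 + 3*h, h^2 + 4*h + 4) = 1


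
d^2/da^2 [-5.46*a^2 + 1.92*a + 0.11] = -10.9200000000000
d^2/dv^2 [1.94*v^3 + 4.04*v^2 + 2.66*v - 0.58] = 11.64*v + 8.08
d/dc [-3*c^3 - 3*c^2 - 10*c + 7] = -9*c^2 - 6*c - 10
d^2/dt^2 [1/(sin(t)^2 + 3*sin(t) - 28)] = (-4*sin(t)^4 - 9*sin(t)^3 - 115*sin(t)^2 - 66*sin(t) + 74)/(sin(t)^2 + 3*sin(t) - 28)^3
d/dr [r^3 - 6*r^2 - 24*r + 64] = 3*r^2 - 12*r - 24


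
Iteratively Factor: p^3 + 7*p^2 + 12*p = (p)*(p^2 + 7*p + 12) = p*(p + 3)*(p + 4)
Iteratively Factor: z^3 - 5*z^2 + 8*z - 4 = (z - 2)*(z^2 - 3*z + 2) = (z - 2)*(z - 1)*(z - 2)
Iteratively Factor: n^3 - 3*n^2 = (n)*(n^2 - 3*n) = n*(n - 3)*(n)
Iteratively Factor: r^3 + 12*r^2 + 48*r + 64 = (r + 4)*(r^2 + 8*r + 16) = (r + 4)^2*(r + 4)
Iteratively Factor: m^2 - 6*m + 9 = (m - 3)*(m - 3)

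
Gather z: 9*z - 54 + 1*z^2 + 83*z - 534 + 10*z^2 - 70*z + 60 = 11*z^2 + 22*z - 528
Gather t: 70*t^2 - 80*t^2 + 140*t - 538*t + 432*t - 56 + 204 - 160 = -10*t^2 + 34*t - 12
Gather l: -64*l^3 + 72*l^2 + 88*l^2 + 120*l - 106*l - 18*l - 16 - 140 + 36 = -64*l^3 + 160*l^2 - 4*l - 120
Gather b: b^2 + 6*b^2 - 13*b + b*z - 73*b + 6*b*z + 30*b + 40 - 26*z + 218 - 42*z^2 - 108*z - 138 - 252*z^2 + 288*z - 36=7*b^2 + b*(7*z - 56) - 294*z^2 + 154*z + 84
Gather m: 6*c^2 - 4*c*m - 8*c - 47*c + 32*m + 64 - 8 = 6*c^2 - 55*c + m*(32 - 4*c) + 56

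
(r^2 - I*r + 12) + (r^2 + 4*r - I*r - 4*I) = 2*r^2 + 4*r - 2*I*r + 12 - 4*I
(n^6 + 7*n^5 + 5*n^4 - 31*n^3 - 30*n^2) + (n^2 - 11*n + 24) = n^6 + 7*n^5 + 5*n^4 - 31*n^3 - 29*n^2 - 11*n + 24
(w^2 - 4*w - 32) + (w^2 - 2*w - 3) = 2*w^2 - 6*w - 35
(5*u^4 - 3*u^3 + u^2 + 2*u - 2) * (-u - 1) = -5*u^5 - 2*u^4 + 2*u^3 - 3*u^2 + 2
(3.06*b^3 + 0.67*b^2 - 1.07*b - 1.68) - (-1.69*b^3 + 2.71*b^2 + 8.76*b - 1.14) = 4.75*b^3 - 2.04*b^2 - 9.83*b - 0.54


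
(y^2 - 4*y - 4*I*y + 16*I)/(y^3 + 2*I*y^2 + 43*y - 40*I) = (y^2 - 4*y - 4*I*y + 16*I)/(y^3 + 2*I*y^2 + 43*y - 40*I)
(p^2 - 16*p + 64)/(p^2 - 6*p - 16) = (p - 8)/(p + 2)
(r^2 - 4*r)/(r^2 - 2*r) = (r - 4)/(r - 2)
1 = 1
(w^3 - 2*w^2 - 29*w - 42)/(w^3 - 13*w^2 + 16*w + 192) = (w^2 - 5*w - 14)/(w^2 - 16*w + 64)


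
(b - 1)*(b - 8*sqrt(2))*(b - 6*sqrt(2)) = b^3 - 14*sqrt(2)*b^2 - b^2 + 14*sqrt(2)*b + 96*b - 96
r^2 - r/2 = r*(r - 1/2)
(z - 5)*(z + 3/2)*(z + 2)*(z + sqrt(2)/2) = z^4 - 3*z^3/2 + sqrt(2)*z^3/2 - 29*z^2/2 - 3*sqrt(2)*z^2/4 - 15*z - 29*sqrt(2)*z/4 - 15*sqrt(2)/2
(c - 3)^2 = c^2 - 6*c + 9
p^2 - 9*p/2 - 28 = (p - 8)*(p + 7/2)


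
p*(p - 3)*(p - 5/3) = p^3 - 14*p^2/3 + 5*p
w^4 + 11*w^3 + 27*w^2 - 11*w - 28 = (w - 1)*(w + 1)*(w + 4)*(w + 7)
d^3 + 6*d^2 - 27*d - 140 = (d - 5)*(d + 4)*(d + 7)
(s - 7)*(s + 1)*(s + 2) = s^3 - 4*s^2 - 19*s - 14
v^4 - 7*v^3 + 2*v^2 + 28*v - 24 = (v - 6)*(v - 2)*(v - 1)*(v + 2)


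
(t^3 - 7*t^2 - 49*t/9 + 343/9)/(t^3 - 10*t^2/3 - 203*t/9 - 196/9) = (3*t - 7)/(3*t + 4)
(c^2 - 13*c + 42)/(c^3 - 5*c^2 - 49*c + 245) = (c - 6)/(c^2 + 2*c - 35)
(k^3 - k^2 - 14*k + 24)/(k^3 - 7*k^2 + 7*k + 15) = (k^2 + 2*k - 8)/(k^2 - 4*k - 5)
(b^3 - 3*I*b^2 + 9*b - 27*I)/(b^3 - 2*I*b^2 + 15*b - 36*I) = (b + 3*I)/(b + 4*I)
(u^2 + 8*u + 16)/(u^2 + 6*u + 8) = (u + 4)/(u + 2)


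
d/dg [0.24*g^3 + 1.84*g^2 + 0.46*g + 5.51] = 0.72*g^2 + 3.68*g + 0.46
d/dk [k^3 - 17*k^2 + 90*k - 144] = 3*k^2 - 34*k + 90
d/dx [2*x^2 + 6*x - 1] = 4*x + 6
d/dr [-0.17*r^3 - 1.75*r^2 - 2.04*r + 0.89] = -0.51*r^2 - 3.5*r - 2.04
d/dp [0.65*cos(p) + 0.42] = -0.65*sin(p)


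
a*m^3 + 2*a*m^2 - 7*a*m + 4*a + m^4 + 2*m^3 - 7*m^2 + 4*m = (a + m)*(m - 1)^2*(m + 4)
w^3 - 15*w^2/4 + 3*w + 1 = (w - 2)^2*(w + 1/4)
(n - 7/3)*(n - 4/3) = n^2 - 11*n/3 + 28/9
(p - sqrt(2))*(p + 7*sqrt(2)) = p^2 + 6*sqrt(2)*p - 14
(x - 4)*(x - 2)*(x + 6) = x^3 - 28*x + 48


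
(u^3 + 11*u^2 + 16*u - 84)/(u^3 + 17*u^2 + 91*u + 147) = (u^2 + 4*u - 12)/(u^2 + 10*u + 21)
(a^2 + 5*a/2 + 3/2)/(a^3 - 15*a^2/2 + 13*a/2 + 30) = (a + 1)/(a^2 - 9*a + 20)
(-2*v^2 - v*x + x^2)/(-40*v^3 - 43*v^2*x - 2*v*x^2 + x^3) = (-2*v + x)/(-40*v^2 - 3*v*x + x^2)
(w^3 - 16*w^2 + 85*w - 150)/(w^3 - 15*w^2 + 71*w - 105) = (w^2 - 11*w + 30)/(w^2 - 10*w + 21)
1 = 1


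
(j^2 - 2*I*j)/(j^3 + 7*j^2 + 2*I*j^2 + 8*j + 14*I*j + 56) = j/(j^2 + j*(7 + 4*I) + 28*I)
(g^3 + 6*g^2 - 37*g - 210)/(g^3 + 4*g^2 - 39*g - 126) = (g + 5)/(g + 3)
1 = 1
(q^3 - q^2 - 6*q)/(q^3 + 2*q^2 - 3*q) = (q^2 - q - 6)/(q^2 + 2*q - 3)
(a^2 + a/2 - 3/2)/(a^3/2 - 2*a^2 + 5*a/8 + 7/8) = 4*(2*a + 3)/(4*a^2 - 12*a - 7)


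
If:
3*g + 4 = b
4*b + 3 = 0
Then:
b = -3/4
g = -19/12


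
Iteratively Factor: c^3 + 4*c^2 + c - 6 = (c + 2)*(c^2 + 2*c - 3) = (c - 1)*(c + 2)*(c + 3)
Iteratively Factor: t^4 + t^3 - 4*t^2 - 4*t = (t)*(t^3 + t^2 - 4*t - 4) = t*(t - 2)*(t^2 + 3*t + 2) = t*(t - 2)*(t + 1)*(t + 2)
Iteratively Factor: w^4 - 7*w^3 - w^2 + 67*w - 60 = (w - 5)*(w^3 - 2*w^2 - 11*w + 12) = (w - 5)*(w - 1)*(w^2 - w - 12) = (w - 5)*(w - 1)*(w + 3)*(w - 4)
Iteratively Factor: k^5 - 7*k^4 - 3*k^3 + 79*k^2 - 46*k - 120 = (k + 1)*(k^4 - 8*k^3 + 5*k^2 + 74*k - 120) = (k - 2)*(k + 1)*(k^3 - 6*k^2 - 7*k + 60) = (k - 4)*(k - 2)*(k + 1)*(k^2 - 2*k - 15) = (k - 4)*(k - 2)*(k + 1)*(k + 3)*(k - 5)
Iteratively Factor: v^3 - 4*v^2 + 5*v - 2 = (v - 1)*(v^2 - 3*v + 2) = (v - 1)^2*(v - 2)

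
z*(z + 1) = z^2 + z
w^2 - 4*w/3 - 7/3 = (w - 7/3)*(w + 1)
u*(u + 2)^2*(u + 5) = u^4 + 9*u^3 + 24*u^2 + 20*u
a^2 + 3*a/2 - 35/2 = (a - 7/2)*(a + 5)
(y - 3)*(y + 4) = y^2 + y - 12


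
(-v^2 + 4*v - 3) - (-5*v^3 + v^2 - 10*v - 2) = 5*v^3 - 2*v^2 + 14*v - 1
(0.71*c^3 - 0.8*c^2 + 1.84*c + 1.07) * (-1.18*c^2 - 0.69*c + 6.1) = -0.8378*c^5 + 0.4541*c^4 + 2.7118*c^3 - 7.4122*c^2 + 10.4857*c + 6.527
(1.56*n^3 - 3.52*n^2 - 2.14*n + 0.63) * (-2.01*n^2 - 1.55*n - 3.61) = -3.1356*n^5 + 4.6572*n^4 + 4.1258*n^3 + 14.7579*n^2 + 6.7489*n - 2.2743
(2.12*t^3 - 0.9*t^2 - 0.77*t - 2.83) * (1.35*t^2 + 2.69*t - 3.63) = 2.862*t^5 + 4.4878*t^4 - 11.1561*t^3 - 2.6248*t^2 - 4.8176*t + 10.2729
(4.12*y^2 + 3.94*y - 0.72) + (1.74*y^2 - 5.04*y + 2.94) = 5.86*y^2 - 1.1*y + 2.22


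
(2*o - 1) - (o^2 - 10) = -o^2 + 2*o + 9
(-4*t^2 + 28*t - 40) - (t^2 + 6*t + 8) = -5*t^2 + 22*t - 48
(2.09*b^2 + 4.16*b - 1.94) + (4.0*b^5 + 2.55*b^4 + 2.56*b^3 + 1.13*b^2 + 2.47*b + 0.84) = 4.0*b^5 + 2.55*b^4 + 2.56*b^3 + 3.22*b^2 + 6.63*b - 1.1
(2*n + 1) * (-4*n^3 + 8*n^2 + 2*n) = -8*n^4 + 12*n^3 + 12*n^2 + 2*n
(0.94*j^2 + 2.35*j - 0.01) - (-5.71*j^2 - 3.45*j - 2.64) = 6.65*j^2 + 5.8*j + 2.63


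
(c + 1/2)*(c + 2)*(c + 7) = c^3 + 19*c^2/2 + 37*c/2 + 7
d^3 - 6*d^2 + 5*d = d*(d - 5)*(d - 1)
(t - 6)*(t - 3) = t^2 - 9*t + 18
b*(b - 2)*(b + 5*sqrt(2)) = b^3 - 2*b^2 + 5*sqrt(2)*b^2 - 10*sqrt(2)*b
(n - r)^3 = n^3 - 3*n^2*r + 3*n*r^2 - r^3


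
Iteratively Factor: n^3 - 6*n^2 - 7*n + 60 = (n + 3)*(n^2 - 9*n + 20) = (n - 4)*(n + 3)*(n - 5)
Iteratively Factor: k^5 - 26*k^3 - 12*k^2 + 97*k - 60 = (k - 1)*(k^4 + k^3 - 25*k^2 - 37*k + 60) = (k - 1)*(k + 4)*(k^3 - 3*k^2 - 13*k + 15) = (k - 5)*(k - 1)*(k + 4)*(k^2 + 2*k - 3) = (k - 5)*(k - 1)*(k + 3)*(k + 4)*(k - 1)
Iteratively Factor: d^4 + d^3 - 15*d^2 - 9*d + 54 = (d - 2)*(d^3 + 3*d^2 - 9*d - 27) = (d - 2)*(d + 3)*(d^2 - 9) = (d - 2)*(d + 3)^2*(d - 3)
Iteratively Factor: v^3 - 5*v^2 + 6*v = (v - 3)*(v^2 - 2*v) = (v - 3)*(v - 2)*(v)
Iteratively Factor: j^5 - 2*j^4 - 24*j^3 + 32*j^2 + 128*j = (j - 4)*(j^4 + 2*j^3 - 16*j^2 - 32*j) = (j - 4)*(j + 2)*(j^3 - 16*j) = (j - 4)*(j + 2)*(j + 4)*(j^2 - 4*j) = j*(j - 4)*(j + 2)*(j + 4)*(j - 4)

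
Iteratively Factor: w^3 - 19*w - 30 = (w + 2)*(w^2 - 2*w - 15) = (w + 2)*(w + 3)*(w - 5)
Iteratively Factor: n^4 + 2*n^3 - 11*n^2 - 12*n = (n)*(n^3 + 2*n^2 - 11*n - 12) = n*(n + 4)*(n^2 - 2*n - 3) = n*(n - 3)*(n + 4)*(n + 1)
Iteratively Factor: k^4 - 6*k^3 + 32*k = (k + 2)*(k^3 - 8*k^2 + 16*k) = k*(k + 2)*(k^2 - 8*k + 16) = k*(k - 4)*(k + 2)*(k - 4)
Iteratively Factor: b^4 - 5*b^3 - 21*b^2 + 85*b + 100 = (b + 1)*(b^3 - 6*b^2 - 15*b + 100) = (b + 1)*(b + 4)*(b^2 - 10*b + 25) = (b - 5)*(b + 1)*(b + 4)*(b - 5)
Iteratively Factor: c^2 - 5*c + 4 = (c - 4)*(c - 1)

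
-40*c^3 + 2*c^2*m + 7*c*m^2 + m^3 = (-2*c + m)*(4*c + m)*(5*c + m)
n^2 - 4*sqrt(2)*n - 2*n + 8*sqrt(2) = (n - 2)*(n - 4*sqrt(2))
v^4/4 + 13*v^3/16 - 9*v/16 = v*(v/4 + 1/4)*(v - 3/4)*(v + 3)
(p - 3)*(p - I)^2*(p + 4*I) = p^4 - 3*p^3 + 2*I*p^3 + 7*p^2 - 6*I*p^2 - 21*p - 4*I*p + 12*I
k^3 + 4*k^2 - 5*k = k*(k - 1)*(k + 5)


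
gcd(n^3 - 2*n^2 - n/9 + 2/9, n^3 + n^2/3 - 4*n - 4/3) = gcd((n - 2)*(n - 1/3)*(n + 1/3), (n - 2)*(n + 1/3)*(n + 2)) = n^2 - 5*n/3 - 2/3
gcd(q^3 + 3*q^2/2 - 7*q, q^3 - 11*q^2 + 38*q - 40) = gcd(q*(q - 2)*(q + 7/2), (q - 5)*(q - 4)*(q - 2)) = q - 2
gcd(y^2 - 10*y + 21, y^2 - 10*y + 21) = y^2 - 10*y + 21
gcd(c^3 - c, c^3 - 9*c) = c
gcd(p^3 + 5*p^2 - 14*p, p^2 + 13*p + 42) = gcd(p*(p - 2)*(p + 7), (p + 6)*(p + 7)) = p + 7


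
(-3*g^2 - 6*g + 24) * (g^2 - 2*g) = -3*g^4 + 36*g^2 - 48*g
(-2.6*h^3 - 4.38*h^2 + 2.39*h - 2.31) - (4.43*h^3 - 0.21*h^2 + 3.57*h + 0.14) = -7.03*h^3 - 4.17*h^2 - 1.18*h - 2.45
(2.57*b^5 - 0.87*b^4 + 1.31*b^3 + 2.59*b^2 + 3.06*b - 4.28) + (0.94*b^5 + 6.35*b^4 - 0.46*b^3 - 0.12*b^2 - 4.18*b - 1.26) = 3.51*b^5 + 5.48*b^4 + 0.85*b^3 + 2.47*b^2 - 1.12*b - 5.54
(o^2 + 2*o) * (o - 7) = o^3 - 5*o^2 - 14*o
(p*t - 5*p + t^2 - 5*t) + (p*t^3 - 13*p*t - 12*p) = p*t^3 - 12*p*t - 17*p + t^2 - 5*t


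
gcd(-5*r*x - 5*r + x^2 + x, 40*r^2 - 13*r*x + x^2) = -5*r + x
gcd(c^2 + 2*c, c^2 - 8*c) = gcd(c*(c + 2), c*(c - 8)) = c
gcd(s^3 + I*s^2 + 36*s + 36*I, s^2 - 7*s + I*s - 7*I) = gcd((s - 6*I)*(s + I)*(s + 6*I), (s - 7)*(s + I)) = s + I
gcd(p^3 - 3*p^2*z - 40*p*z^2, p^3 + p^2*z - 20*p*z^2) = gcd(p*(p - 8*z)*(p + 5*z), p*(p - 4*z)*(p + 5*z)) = p^2 + 5*p*z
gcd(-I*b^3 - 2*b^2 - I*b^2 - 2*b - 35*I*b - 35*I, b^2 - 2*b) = 1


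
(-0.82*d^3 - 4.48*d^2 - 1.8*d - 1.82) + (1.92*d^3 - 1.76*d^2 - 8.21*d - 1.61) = 1.1*d^3 - 6.24*d^2 - 10.01*d - 3.43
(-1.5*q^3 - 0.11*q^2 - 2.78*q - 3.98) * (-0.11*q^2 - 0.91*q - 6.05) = 0.165*q^5 + 1.3771*q^4 + 9.4809*q^3 + 3.6331*q^2 + 20.4408*q + 24.079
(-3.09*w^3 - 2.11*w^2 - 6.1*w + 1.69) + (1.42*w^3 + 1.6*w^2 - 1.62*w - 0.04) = -1.67*w^3 - 0.51*w^2 - 7.72*w + 1.65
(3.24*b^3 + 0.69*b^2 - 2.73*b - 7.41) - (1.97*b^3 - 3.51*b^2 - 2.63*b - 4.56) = 1.27*b^3 + 4.2*b^2 - 0.1*b - 2.85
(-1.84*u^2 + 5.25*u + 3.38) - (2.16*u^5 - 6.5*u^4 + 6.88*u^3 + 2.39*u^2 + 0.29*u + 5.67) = -2.16*u^5 + 6.5*u^4 - 6.88*u^3 - 4.23*u^2 + 4.96*u - 2.29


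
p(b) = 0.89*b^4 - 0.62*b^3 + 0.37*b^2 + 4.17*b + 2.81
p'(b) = 3.56*b^3 - 1.86*b^2 + 0.74*b + 4.17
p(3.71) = 160.32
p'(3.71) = 163.10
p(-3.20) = 106.89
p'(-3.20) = -133.90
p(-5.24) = 751.31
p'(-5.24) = -562.98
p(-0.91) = 0.40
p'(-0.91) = -0.73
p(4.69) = 397.15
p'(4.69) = 333.98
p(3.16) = 88.86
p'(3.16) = 100.27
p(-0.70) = 0.50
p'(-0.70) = 1.52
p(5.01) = 515.74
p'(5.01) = 408.87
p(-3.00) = 82.46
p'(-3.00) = -110.91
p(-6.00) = 1278.47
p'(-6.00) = -836.19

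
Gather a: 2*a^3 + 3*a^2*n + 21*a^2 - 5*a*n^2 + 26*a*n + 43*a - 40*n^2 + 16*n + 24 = 2*a^3 + a^2*(3*n + 21) + a*(-5*n^2 + 26*n + 43) - 40*n^2 + 16*n + 24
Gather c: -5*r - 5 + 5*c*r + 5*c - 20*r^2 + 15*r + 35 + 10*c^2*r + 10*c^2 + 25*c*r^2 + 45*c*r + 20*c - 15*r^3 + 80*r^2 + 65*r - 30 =c^2*(10*r + 10) + c*(25*r^2 + 50*r + 25) - 15*r^3 + 60*r^2 + 75*r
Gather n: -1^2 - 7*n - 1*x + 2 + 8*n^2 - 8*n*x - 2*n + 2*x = 8*n^2 + n*(-8*x - 9) + x + 1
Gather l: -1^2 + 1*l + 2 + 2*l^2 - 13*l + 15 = 2*l^2 - 12*l + 16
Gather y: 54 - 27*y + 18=72 - 27*y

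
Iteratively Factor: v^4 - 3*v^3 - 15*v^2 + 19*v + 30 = (v + 3)*(v^3 - 6*v^2 + 3*v + 10) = (v - 2)*(v + 3)*(v^2 - 4*v - 5) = (v - 2)*(v + 1)*(v + 3)*(v - 5)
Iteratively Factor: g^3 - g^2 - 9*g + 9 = (g + 3)*(g^2 - 4*g + 3) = (g - 1)*(g + 3)*(g - 3)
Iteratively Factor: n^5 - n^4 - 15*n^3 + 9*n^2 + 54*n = (n - 3)*(n^4 + 2*n^3 - 9*n^2 - 18*n) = (n - 3)^2*(n^3 + 5*n^2 + 6*n) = (n - 3)^2*(n + 3)*(n^2 + 2*n) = n*(n - 3)^2*(n + 3)*(n + 2)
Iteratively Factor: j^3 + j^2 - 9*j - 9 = (j + 3)*(j^2 - 2*j - 3) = (j - 3)*(j + 3)*(j + 1)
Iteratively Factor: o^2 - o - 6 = (o - 3)*(o + 2)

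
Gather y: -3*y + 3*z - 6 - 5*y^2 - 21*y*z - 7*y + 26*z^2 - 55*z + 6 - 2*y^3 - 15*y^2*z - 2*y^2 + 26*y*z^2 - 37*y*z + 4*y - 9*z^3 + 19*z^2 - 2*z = -2*y^3 + y^2*(-15*z - 7) + y*(26*z^2 - 58*z - 6) - 9*z^3 + 45*z^2 - 54*z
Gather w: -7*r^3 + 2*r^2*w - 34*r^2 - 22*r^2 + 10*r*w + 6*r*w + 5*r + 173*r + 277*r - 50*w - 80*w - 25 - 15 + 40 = -7*r^3 - 56*r^2 + 455*r + w*(2*r^2 + 16*r - 130)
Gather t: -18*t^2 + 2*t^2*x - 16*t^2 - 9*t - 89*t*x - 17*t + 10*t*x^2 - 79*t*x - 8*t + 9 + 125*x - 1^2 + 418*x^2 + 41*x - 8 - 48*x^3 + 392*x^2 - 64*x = t^2*(2*x - 34) + t*(10*x^2 - 168*x - 34) - 48*x^3 + 810*x^2 + 102*x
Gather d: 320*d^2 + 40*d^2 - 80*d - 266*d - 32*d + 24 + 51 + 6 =360*d^2 - 378*d + 81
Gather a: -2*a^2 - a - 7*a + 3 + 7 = -2*a^2 - 8*a + 10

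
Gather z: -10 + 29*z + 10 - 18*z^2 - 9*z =-18*z^2 + 20*z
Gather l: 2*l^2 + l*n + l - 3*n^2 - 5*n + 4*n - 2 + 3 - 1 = 2*l^2 + l*(n + 1) - 3*n^2 - n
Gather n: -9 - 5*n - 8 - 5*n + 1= -10*n - 16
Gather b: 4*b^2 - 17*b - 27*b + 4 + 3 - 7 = 4*b^2 - 44*b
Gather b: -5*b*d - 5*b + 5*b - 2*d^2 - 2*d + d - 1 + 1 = -5*b*d - 2*d^2 - d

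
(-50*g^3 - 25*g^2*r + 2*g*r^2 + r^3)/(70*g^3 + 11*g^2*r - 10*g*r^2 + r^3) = (5*g + r)/(-7*g + r)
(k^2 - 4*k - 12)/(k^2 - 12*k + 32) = (k^2 - 4*k - 12)/(k^2 - 12*k + 32)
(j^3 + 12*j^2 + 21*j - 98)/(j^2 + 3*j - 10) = (j^2 + 14*j + 49)/(j + 5)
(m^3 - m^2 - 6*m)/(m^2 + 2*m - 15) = m*(m + 2)/(m + 5)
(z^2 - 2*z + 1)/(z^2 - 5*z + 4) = (z - 1)/(z - 4)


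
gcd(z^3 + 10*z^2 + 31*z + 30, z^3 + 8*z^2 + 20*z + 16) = z + 2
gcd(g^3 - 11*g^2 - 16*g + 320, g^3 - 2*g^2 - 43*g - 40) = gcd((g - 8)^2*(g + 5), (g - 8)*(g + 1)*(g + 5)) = g^2 - 3*g - 40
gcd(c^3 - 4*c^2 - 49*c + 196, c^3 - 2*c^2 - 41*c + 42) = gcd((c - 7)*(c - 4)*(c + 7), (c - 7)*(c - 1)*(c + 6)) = c - 7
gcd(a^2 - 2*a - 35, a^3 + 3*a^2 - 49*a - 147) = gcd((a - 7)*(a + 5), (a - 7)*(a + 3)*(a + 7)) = a - 7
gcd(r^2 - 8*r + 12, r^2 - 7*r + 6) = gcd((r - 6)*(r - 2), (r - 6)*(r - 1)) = r - 6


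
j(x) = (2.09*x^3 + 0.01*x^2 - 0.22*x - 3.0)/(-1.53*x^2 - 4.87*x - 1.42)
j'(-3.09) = 244.06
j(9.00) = -8.98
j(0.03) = 1.92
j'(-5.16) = 1.09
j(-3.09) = 65.17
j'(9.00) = -1.28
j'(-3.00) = 655.01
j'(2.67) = -1.02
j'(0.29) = -2.08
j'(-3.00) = 655.01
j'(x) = (3.06*x + 4.87)*(2.09*x^3 + 0.01*x^2 - 0.22*x - 3.0)/(-1.53*x^2 - 4.87*x - 1.42)^2 + (6.27*x^2 + 0.02*x - 0.22)/(-1.53*x^2 - 4.87*x - 1.42)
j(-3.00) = 101.17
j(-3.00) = 101.17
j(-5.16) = 16.96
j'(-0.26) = -184.21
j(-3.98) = 21.32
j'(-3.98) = 9.05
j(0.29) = 1.02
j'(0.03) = -5.94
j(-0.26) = 11.58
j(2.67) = -1.43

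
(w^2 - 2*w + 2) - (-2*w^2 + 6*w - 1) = 3*w^2 - 8*w + 3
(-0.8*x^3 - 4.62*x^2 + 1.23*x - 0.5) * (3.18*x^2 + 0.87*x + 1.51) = -2.544*x^5 - 15.3876*x^4 - 1.316*x^3 - 7.4961*x^2 + 1.4223*x - 0.755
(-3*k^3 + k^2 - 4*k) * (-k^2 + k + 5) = 3*k^5 - 4*k^4 - 10*k^3 + k^2 - 20*k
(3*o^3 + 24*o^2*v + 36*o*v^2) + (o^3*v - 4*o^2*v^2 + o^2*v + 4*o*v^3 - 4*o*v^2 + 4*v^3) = o^3*v + 3*o^3 - 4*o^2*v^2 + 25*o^2*v + 4*o*v^3 + 32*o*v^2 + 4*v^3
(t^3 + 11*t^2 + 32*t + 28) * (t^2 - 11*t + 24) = t^5 - 65*t^3 - 60*t^2 + 460*t + 672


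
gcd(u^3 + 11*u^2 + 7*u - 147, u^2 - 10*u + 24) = 1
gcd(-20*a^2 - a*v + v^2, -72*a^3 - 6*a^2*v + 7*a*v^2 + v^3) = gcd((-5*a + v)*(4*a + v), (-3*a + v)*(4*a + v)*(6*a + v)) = 4*a + v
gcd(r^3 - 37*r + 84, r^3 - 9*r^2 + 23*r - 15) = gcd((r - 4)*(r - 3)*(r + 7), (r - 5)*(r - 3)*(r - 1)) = r - 3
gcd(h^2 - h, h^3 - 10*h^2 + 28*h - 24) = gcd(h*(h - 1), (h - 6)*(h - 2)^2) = 1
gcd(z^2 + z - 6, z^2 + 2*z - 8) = z - 2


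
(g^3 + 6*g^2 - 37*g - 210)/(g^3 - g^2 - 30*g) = (g + 7)/g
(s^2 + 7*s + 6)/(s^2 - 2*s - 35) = (s^2 + 7*s + 6)/(s^2 - 2*s - 35)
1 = 1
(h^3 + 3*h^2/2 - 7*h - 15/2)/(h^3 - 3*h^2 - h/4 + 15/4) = 2*(h + 3)/(2*h - 3)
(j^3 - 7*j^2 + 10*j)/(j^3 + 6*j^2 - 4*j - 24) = j*(j - 5)/(j^2 + 8*j + 12)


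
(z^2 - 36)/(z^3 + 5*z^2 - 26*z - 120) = (z - 6)/(z^2 - z - 20)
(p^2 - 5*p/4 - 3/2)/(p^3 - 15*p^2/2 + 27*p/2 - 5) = (4*p + 3)/(2*(2*p^2 - 11*p + 5))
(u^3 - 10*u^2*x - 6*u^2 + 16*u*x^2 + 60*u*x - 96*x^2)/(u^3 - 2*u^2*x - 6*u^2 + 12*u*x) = (u - 8*x)/u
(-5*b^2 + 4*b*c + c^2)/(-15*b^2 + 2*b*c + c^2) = (b - c)/(3*b - c)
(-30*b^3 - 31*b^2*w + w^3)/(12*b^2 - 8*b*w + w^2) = (5*b^2 + 6*b*w + w^2)/(-2*b + w)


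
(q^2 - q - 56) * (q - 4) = q^3 - 5*q^2 - 52*q + 224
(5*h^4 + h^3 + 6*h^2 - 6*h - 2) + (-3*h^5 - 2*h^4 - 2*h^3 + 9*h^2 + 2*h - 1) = -3*h^5 + 3*h^4 - h^3 + 15*h^2 - 4*h - 3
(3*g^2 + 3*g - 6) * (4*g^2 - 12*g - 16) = 12*g^4 - 24*g^3 - 108*g^2 + 24*g + 96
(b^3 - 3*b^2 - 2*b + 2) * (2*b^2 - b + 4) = 2*b^5 - 7*b^4 + 3*b^3 - 6*b^2 - 10*b + 8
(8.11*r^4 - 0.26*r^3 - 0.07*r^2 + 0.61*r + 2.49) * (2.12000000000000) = 17.1932*r^4 - 0.5512*r^3 - 0.1484*r^2 + 1.2932*r + 5.2788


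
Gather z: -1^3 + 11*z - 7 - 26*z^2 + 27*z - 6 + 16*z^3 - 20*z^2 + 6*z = 16*z^3 - 46*z^2 + 44*z - 14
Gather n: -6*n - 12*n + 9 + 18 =27 - 18*n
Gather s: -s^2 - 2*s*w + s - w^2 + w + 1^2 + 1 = -s^2 + s*(1 - 2*w) - w^2 + w + 2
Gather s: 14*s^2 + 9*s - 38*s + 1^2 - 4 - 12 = 14*s^2 - 29*s - 15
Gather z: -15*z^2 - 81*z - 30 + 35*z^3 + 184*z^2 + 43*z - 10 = 35*z^3 + 169*z^2 - 38*z - 40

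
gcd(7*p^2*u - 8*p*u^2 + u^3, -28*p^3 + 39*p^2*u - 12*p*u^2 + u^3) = 7*p^2 - 8*p*u + u^2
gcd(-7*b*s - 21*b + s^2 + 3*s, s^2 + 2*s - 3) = s + 3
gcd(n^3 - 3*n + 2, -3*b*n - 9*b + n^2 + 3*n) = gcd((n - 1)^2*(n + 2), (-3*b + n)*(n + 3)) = 1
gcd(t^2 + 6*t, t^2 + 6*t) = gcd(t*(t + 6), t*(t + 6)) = t^2 + 6*t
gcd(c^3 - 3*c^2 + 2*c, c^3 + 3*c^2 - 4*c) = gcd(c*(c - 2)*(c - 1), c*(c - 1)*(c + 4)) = c^2 - c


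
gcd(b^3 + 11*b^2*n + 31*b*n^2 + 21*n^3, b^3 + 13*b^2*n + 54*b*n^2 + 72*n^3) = b + 3*n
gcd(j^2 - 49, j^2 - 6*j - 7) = j - 7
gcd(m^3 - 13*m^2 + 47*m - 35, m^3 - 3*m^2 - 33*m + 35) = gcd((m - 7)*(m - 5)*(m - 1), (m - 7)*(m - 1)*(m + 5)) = m^2 - 8*m + 7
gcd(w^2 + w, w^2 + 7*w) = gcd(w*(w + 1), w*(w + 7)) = w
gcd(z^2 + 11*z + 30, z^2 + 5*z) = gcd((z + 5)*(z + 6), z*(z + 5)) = z + 5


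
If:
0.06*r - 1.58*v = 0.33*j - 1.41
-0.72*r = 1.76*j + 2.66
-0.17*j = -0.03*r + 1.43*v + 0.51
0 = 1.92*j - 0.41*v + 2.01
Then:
No Solution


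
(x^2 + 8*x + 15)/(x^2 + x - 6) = (x + 5)/(x - 2)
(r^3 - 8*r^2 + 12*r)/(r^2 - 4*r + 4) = r*(r - 6)/(r - 2)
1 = 1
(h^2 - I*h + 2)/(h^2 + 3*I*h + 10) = (h + I)/(h + 5*I)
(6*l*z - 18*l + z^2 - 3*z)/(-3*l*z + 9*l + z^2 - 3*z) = (6*l + z)/(-3*l + z)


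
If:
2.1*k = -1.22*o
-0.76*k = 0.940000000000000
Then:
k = -1.24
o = 2.13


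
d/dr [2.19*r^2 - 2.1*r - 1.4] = 4.38*r - 2.1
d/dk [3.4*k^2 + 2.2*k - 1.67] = 6.8*k + 2.2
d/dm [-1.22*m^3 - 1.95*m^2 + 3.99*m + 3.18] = -3.66*m^2 - 3.9*m + 3.99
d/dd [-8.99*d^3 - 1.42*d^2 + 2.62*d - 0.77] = -26.97*d^2 - 2.84*d + 2.62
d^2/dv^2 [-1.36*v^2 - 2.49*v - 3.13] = -2.72000000000000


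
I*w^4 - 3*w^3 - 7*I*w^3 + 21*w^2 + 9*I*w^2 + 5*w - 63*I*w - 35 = (w - 7)*(w - I)*(w + 5*I)*(I*w + 1)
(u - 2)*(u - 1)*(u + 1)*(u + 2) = u^4 - 5*u^2 + 4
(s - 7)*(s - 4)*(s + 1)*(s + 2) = s^4 - 8*s^3 - 3*s^2 + 62*s + 56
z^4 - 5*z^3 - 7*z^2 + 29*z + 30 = (z - 5)*(z - 3)*(z + 1)*(z + 2)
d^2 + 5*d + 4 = (d + 1)*(d + 4)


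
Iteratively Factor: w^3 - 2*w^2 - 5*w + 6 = (w - 1)*(w^2 - w - 6) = (w - 1)*(w + 2)*(w - 3)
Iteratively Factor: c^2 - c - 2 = (c - 2)*(c + 1)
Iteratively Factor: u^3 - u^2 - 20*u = (u + 4)*(u^2 - 5*u) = (u - 5)*(u + 4)*(u)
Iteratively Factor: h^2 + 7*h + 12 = (h + 3)*(h + 4)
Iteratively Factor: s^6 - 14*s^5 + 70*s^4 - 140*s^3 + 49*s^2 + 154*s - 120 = (s - 1)*(s^5 - 13*s^4 + 57*s^3 - 83*s^2 - 34*s + 120) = (s - 1)*(s + 1)*(s^4 - 14*s^3 + 71*s^2 - 154*s + 120) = (s - 3)*(s - 1)*(s + 1)*(s^3 - 11*s^2 + 38*s - 40) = (s - 3)*(s - 2)*(s - 1)*(s + 1)*(s^2 - 9*s + 20) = (s - 4)*(s - 3)*(s - 2)*(s - 1)*(s + 1)*(s - 5)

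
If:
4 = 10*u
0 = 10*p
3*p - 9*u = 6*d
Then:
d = -3/5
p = 0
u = 2/5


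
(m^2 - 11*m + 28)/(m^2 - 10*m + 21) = (m - 4)/(m - 3)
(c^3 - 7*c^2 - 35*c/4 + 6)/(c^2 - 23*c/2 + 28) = (4*c^2 + 4*c - 3)/(2*(2*c - 7))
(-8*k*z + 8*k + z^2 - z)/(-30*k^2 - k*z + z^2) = (8*k*z - 8*k - z^2 + z)/(30*k^2 + k*z - z^2)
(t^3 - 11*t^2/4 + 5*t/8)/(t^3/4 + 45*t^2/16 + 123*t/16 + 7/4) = 2*t*(8*t^2 - 22*t + 5)/(4*t^3 + 45*t^2 + 123*t + 28)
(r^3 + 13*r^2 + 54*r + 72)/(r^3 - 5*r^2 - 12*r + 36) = (r^2 + 10*r + 24)/(r^2 - 8*r + 12)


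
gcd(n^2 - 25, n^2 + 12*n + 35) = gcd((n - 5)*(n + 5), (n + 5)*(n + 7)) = n + 5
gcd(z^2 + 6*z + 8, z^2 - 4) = z + 2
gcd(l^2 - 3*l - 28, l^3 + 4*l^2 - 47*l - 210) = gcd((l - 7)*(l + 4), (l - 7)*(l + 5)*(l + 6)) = l - 7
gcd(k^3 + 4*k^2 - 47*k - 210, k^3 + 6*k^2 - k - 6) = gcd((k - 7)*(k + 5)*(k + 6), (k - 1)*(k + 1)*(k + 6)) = k + 6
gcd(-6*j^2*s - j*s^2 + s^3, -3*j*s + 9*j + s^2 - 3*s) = -3*j + s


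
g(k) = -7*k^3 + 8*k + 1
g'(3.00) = -181.00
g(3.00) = -164.00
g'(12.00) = -3016.00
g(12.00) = -11999.00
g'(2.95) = -174.75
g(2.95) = -155.11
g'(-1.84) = -63.10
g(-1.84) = 29.89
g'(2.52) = -125.36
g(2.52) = -90.86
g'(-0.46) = 3.56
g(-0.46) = -2.00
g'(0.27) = 6.47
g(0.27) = 3.02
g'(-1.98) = -74.33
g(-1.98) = 39.50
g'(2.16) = -89.98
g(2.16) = -52.26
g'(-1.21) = -22.75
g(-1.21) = 3.72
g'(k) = 8 - 21*k^2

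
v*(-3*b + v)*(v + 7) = -3*b*v^2 - 21*b*v + v^3 + 7*v^2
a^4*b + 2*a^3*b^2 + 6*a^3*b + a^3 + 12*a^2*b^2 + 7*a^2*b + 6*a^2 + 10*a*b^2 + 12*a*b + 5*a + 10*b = (a + 1)*(a + 5)*(a + 2*b)*(a*b + 1)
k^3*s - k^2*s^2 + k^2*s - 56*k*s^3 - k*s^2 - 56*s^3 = (k - 8*s)*(k + 7*s)*(k*s + s)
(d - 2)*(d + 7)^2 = d^3 + 12*d^2 + 21*d - 98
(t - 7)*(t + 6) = t^2 - t - 42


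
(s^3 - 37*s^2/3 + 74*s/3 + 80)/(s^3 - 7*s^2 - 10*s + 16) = (s^2 - 13*s/3 - 10)/(s^2 + s - 2)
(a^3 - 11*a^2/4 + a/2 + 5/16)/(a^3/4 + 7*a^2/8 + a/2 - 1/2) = (8*a^2 - 18*a - 5)/(2*(a^2 + 4*a + 4))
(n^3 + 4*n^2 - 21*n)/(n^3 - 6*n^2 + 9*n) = (n + 7)/(n - 3)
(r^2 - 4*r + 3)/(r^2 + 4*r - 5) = (r - 3)/(r + 5)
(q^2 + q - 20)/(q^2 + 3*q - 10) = (q - 4)/(q - 2)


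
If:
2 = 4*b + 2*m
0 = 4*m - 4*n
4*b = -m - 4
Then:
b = -5/2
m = 6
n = 6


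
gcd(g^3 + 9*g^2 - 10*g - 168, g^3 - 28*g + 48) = g^2 + 2*g - 24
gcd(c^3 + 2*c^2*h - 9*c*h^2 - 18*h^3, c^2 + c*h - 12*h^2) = c - 3*h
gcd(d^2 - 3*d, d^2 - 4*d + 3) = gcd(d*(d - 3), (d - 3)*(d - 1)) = d - 3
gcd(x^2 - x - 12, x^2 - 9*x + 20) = x - 4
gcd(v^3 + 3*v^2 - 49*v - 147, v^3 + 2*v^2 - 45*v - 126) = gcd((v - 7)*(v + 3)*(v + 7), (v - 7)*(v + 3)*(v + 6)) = v^2 - 4*v - 21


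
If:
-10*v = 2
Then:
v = -1/5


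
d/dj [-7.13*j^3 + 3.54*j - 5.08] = 3.54 - 21.39*j^2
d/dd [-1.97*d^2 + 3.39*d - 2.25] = 3.39 - 3.94*d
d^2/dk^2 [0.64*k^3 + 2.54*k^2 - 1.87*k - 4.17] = 3.84*k + 5.08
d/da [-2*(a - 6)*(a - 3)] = 18 - 4*a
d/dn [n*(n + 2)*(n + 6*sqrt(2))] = 3*n^2 + 4*n + 12*sqrt(2)*n + 12*sqrt(2)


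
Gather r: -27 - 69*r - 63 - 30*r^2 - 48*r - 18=-30*r^2 - 117*r - 108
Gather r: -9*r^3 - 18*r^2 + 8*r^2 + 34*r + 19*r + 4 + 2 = -9*r^3 - 10*r^2 + 53*r + 6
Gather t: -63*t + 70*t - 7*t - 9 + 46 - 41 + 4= 0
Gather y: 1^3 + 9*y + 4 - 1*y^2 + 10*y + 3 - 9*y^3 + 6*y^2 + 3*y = -9*y^3 + 5*y^2 + 22*y + 8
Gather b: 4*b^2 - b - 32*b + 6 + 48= 4*b^2 - 33*b + 54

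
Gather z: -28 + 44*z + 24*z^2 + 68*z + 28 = 24*z^2 + 112*z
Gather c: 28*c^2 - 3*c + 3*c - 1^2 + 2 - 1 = 28*c^2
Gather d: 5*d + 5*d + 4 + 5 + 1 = 10*d + 10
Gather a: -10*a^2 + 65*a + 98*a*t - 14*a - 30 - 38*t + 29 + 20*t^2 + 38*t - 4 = -10*a^2 + a*(98*t + 51) + 20*t^2 - 5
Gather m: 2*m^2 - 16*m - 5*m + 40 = 2*m^2 - 21*m + 40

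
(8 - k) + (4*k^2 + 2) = 4*k^2 - k + 10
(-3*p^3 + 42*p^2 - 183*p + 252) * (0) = 0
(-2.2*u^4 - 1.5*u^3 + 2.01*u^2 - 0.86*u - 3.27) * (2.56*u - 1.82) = -5.632*u^5 + 0.164000000000001*u^4 + 7.8756*u^3 - 5.8598*u^2 - 6.806*u + 5.9514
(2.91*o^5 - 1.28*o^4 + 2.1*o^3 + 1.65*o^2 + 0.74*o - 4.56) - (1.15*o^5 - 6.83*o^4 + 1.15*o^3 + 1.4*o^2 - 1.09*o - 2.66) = 1.76*o^5 + 5.55*o^4 + 0.95*o^3 + 0.25*o^2 + 1.83*o - 1.9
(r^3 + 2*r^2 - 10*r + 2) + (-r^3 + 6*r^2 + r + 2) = 8*r^2 - 9*r + 4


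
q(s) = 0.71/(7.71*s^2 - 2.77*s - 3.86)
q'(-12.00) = 0.00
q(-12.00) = 0.00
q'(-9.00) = 0.00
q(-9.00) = 0.00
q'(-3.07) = 0.01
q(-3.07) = 0.01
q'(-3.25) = 0.01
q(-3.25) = 0.01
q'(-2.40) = 0.01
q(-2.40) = 0.02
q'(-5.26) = 0.00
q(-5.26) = 0.00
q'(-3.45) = 0.00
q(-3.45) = 0.01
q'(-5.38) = 0.00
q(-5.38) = 0.00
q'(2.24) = -0.03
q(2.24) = 0.02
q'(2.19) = -0.03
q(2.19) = 0.03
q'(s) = 0.71*(2.77 - 15.42*s)/(7.71*s^2 - 2.77*s - 3.86)^2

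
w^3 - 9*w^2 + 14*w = w*(w - 7)*(w - 2)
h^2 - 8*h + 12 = (h - 6)*(h - 2)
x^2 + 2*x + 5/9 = (x + 1/3)*(x + 5/3)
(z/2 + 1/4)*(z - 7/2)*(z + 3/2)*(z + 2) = z^4/2 + z^3/4 - 37*z^2/8 - 121*z/16 - 21/8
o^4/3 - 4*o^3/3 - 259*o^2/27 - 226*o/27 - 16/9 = (o/3 + 1)*(o - 8)*(o + 1/3)*(o + 2/3)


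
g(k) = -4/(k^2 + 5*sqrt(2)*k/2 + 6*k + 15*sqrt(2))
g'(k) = -4*(-2*k - 6 - 5*sqrt(2)/2)/(k^2 + 5*sqrt(2)*k/2 + 6*k + 15*sqrt(2))^2 = 8*(4*k + 5*sqrt(2) + 12)/(2*k^2 + 5*sqrt(2)*k + 12*k + 30*sqrt(2))^2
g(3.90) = -0.05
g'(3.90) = 0.01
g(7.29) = -0.03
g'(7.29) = 0.00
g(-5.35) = 3.39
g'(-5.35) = -3.35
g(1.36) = -0.11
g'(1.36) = 0.04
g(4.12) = -0.05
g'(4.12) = 0.01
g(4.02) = -0.05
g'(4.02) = 0.01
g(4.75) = -0.04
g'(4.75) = 0.01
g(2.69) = -0.07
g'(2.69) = 0.02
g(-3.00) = -2.49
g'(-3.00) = 5.48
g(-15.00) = -0.04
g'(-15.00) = -0.00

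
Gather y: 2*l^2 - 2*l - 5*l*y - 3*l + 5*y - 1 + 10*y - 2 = 2*l^2 - 5*l + y*(15 - 5*l) - 3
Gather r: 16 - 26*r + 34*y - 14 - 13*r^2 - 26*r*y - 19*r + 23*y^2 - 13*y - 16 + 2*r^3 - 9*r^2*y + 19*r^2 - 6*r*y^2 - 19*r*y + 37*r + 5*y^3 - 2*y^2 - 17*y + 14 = 2*r^3 + r^2*(6 - 9*y) + r*(-6*y^2 - 45*y - 8) + 5*y^3 + 21*y^2 + 4*y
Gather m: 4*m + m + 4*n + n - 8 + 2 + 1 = 5*m + 5*n - 5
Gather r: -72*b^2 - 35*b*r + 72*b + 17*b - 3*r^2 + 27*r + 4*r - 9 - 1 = -72*b^2 + 89*b - 3*r^2 + r*(31 - 35*b) - 10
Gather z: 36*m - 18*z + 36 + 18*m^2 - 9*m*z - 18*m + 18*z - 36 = 18*m^2 - 9*m*z + 18*m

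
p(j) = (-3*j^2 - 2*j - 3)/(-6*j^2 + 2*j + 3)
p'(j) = (-6*j - 2)/(-6*j^2 + 2*j + 3) + (12*j - 2)*(-3*j^2 - 2*j - 3)/(-6*j^2 + 2*j + 3)^2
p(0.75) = -5.50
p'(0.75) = -40.00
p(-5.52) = 0.44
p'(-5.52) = -0.01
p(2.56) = 0.89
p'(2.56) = -0.26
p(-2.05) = 0.44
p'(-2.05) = 0.05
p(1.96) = 1.14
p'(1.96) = -0.67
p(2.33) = 0.96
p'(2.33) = -0.36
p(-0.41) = -2.29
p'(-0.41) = 13.93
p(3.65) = 0.72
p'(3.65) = -0.09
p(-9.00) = 0.46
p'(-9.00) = 0.00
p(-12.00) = 0.46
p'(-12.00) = 0.00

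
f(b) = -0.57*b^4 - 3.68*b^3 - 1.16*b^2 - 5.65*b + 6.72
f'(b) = -2.28*b^3 - 11.04*b^2 - 2.32*b - 5.65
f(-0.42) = 9.14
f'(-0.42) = -6.45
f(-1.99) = 33.43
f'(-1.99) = -26.78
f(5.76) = -1395.00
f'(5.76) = -821.01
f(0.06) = 6.38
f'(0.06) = -5.83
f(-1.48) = 21.74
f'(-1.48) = -19.01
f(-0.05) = 7.00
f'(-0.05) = -5.56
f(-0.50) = 9.68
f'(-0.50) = -6.96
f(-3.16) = 72.28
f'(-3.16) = -36.62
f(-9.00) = -1093.44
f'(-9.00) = 783.11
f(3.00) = -166.20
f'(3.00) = -173.53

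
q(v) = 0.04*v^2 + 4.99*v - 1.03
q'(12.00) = 5.95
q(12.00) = 64.61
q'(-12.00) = 4.03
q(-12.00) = -55.15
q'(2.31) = 5.17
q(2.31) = 10.71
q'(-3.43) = 4.72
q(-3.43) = -17.68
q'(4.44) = 5.35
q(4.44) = 21.91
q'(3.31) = 5.25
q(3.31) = 15.93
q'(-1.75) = 4.85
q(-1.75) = -9.64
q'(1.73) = 5.13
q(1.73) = 7.72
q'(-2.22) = 4.81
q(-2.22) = -11.91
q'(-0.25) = 4.97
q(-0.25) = -2.28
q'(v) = 0.08*v + 4.99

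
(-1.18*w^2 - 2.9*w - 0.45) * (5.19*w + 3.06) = -6.1242*w^3 - 18.6618*w^2 - 11.2095*w - 1.377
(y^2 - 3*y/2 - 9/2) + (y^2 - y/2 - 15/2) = 2*y^2 - 2*y - 12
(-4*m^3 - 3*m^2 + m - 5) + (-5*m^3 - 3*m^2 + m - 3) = -9*m^3 - 6*m^2 + 2*m - 8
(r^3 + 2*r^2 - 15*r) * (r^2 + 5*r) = r^5 + 7*r^4 - 5*r^3 - 75*r^2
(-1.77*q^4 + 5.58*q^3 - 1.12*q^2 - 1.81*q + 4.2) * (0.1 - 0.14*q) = 0.2478*q^5 - 0.9582*q^4 + 0.7148*q^3 + 0.1414*q^2 - 0.769*q + 0.42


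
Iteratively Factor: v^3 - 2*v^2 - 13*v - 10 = (v + 1)*(v^2 - 3*v - 10) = (v - 5)*(v + 1)*(v + 2)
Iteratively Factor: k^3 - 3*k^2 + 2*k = (k - 2)*(k^2 - k) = k*(k - 2)*(k - 1)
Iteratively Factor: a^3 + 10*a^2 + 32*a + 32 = (a + 2)*(a^2 + 8*a + 16) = (a + 2)*(a + 4)*(a + 4)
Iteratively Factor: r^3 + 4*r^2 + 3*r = (r + 3)*(r^2 + r) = r*(r + 3)*(r + 1)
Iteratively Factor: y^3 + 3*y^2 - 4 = (y + 2)*(y^2 + y - 2) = (y - 1)*(y + 2)*(y + 2)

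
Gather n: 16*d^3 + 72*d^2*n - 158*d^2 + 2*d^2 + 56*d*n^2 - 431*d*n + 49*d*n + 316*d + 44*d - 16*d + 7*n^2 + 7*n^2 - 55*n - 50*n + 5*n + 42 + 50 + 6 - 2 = 16*d^3 - 156*d^2 + 344*d + n^2*(56*d + 14) + n*(72*d^2 - 382*d - 100) + 96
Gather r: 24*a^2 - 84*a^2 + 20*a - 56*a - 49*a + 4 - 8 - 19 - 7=-60*a^2 - 85*a - 30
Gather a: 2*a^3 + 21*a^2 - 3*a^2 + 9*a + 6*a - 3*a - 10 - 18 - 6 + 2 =2*a^3 + 18*a^2 + 12*a - 32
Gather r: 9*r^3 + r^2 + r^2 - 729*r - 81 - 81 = 9*r^3 + 2*r^2 - 729*r - 162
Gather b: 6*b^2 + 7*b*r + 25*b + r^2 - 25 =6*b^2 + b*(7*r + 25) + r^2 - 25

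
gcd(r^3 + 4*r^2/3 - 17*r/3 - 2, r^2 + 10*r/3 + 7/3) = 1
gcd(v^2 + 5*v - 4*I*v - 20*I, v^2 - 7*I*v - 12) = v - 4*I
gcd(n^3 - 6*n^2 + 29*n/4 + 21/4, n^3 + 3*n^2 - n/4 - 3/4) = n + 1/2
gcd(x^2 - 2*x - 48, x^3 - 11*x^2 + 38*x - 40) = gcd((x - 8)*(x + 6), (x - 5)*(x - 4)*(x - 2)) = 1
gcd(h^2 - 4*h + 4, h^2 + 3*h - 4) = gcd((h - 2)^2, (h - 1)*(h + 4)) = 1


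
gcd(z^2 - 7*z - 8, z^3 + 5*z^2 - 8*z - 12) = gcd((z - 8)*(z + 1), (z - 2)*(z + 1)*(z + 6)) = z + 1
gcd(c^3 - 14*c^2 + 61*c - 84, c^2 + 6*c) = 1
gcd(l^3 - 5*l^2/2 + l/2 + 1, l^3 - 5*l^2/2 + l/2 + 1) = l^3 - 5*l^2/2 + l/2 + 1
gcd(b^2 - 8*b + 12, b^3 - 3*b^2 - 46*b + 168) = b - 6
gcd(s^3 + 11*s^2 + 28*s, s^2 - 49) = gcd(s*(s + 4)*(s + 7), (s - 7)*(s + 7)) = s + 7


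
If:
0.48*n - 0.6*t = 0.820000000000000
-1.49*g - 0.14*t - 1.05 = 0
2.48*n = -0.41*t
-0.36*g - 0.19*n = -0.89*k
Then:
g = -0.59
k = -0.20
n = 0.20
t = -1.21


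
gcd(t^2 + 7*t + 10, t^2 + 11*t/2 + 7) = t + 2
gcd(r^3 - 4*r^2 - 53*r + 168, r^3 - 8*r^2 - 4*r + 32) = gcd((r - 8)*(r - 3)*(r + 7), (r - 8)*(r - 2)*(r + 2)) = r - 8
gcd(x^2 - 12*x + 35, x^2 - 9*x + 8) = 1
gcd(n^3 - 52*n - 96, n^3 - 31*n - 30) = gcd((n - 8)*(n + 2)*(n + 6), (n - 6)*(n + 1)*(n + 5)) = 1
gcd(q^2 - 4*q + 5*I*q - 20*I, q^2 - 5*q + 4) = q - 4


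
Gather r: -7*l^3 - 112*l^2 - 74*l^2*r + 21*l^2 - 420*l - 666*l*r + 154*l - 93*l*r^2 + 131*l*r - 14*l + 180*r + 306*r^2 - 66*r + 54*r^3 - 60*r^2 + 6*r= -7*l^3 - 91*l^2 - 280*l + 54*r^3 + r^2*(246 - 93*l) + r*(-74*l^2 - 535*l + 120)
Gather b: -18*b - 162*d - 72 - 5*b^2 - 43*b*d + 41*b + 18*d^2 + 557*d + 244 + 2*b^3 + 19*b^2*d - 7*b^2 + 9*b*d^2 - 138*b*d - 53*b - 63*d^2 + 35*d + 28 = 2*b^3 + b^2*(19*d - 12) + b*(9*d^2 - 181*d - 30) - 45*d^2 + 430*d + 200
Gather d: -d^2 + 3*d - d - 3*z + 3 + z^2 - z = -d^2 + 2*d + z^2 - 4*z + 3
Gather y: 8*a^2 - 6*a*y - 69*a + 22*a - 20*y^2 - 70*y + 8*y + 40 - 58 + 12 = 8*a^2 - 47*a - 20*y^2 + y*(-6*a - 62) - 6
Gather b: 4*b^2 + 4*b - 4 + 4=4*b^2 + 4*b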